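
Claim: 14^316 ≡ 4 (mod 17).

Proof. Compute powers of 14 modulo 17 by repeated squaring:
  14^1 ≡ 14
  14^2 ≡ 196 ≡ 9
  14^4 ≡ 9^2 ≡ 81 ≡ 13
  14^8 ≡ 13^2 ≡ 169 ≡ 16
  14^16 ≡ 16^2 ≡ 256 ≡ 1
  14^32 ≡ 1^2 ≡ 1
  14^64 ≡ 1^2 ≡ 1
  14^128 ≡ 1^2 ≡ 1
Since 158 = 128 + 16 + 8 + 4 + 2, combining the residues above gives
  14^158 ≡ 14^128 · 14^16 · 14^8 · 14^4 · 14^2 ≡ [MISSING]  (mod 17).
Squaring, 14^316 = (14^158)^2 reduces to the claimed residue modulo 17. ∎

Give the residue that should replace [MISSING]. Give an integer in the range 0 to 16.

2

Multiply the listed residues: 1 · 1 · 16 · 13 · 9 = 1 → 16 → 208 → 1872.
Reducing modulo 17: 1872 = 110·17 + 2, so 14^158 ≡ 2.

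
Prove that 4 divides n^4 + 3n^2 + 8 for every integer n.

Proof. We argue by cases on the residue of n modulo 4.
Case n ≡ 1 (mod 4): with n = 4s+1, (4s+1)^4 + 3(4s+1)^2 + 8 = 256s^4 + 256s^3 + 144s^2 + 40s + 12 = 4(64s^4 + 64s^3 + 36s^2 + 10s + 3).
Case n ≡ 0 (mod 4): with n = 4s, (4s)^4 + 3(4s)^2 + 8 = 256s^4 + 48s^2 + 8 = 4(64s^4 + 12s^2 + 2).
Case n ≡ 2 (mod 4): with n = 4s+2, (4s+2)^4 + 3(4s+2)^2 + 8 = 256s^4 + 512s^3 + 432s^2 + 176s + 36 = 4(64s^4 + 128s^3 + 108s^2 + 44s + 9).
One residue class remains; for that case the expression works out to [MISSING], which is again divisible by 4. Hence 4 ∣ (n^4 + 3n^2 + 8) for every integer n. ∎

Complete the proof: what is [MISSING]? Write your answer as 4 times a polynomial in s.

Only n ≡ 3 (mod 4) is unaccounted for. Put n = 4s+3:
(4s+3)^4 + 3(4s+3)^2 + 8 expands to 256s^4 + 768s^3 + 912s^2 + 504s + 116,
and factoring out 4 leaves 4(64s^4 + 192s^3 + 228s^2 + 126s + 29).

4(64s^4 + 192s^3 + 228s^2 + 126s + 29)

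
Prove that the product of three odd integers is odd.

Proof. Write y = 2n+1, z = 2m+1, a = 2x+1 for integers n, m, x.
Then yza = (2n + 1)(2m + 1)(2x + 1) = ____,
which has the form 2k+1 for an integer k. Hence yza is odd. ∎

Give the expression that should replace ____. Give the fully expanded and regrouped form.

Expanding: (2n + 1)(2m + 1)(2x + 1) = 8mnx + 4mn + 4mx + 2m + 4nx + 2n + 2x + 1.
Every term except the constant is even, so this is 2(4mnx + 2mn + 2mx + m + 2nx + n + x) + 1,
and 4mnx + 2mn + 2mx + m + 2nx + n + x ∈ ℤ gives the required form.

2(4mnx + 2mn + 2mx + m + 2nx + n + x) + 1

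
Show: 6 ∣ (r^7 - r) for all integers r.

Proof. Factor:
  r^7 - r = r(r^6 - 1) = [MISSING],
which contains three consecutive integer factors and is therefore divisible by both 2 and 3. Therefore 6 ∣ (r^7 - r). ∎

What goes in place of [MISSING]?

(r - 1)r(r + 1)(r^4 + r^2 + 1)

r^6 - 1 = (r^2 - 1)(r^4 + r^2 + 1), and r^2 - 1 = (r-1)(r+1).
So r(r^6 - 1) = (r - 1)r(r + 1)(r^4 + r^2 + 1).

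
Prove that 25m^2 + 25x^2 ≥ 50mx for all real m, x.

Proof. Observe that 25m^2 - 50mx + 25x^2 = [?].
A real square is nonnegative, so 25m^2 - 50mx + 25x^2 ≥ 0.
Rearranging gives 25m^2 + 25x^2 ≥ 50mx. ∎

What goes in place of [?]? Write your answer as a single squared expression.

25m^2 - 50mx + 25x^2 is a perfect-square trinomial: the outer terms are (5m)^2 and (5x)^2, and the cross term is -2·5m·5x.
So 25m^2 - 50mx + 25x^2 = (5m - 5x)^2 ≥ 0.

(5m - 5x)^2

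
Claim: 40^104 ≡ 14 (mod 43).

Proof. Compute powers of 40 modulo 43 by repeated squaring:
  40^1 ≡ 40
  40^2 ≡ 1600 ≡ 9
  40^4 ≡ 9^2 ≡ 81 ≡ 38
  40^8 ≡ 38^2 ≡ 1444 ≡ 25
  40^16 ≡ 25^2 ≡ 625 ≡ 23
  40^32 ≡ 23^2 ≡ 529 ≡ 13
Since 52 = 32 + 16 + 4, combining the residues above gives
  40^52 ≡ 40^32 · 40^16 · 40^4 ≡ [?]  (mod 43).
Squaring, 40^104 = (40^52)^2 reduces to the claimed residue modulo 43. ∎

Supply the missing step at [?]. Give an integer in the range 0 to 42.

10

40^32 · 40^16 · 40^4 ≡ 13 · 23 · 38 = 11362.
11362 mod 43 = 10, so 40^52 ≡ 10 (mod 43).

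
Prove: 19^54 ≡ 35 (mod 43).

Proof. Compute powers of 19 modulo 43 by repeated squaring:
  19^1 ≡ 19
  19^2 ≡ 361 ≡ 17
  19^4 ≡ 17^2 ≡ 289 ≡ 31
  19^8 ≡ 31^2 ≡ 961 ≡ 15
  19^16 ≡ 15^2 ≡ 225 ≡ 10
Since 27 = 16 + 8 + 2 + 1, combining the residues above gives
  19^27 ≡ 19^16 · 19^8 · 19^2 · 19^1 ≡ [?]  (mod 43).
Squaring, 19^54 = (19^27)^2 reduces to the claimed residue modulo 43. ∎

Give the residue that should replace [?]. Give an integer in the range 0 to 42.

32

19^16 · 19^8 · 19^2 · 19^1 ≡ 10 · 15 · 17 · 19 = 48450.
48450 mod 43 = 32, so 19^27 ≡ 32 (mod 43).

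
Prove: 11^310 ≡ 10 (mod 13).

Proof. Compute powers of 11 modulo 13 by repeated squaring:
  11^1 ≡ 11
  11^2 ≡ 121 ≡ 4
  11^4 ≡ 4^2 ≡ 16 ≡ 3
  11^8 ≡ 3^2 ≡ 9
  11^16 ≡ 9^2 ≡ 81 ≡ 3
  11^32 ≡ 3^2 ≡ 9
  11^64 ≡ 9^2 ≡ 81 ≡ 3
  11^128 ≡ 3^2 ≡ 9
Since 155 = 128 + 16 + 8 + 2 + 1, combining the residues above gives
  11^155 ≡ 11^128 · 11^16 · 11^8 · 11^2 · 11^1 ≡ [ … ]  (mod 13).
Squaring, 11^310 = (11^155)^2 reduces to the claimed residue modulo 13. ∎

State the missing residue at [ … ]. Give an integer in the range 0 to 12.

Multiply the listed residues: 9 · 3 · 9 · 4 · 11 = 27 → 243 → 972 → 10692.
Reducing modulo 13: 10692 = 822·13 + 6, so 11^155 ≡ 6.

6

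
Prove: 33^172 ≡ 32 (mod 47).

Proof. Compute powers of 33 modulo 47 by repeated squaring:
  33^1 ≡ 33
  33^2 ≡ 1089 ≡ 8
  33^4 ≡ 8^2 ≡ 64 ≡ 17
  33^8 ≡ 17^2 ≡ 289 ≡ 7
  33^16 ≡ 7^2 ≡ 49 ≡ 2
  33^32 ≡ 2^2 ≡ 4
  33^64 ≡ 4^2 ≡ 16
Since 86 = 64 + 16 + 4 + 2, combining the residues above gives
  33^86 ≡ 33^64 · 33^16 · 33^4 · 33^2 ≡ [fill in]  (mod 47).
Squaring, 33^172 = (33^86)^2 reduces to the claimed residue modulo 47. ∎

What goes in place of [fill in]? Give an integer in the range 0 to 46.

33^64 · 33^16 · 33^4 · 33^2 ≡ 16 · 2 · 17 · 8 = 4352.
4352 mod 47 = 28, so 33^86 ≡ 28 (mod 47).

28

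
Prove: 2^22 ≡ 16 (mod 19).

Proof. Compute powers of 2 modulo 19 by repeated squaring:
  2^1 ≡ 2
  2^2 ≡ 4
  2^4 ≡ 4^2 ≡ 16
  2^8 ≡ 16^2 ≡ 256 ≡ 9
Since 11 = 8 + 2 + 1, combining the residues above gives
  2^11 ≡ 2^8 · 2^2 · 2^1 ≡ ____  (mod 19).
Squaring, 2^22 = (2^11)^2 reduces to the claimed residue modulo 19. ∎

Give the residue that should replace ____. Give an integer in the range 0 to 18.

15

Multiply the listed residues: 9 · 4 · 2 = 36 → 72.
Reducing modulo 19: 72 = 3·19 + 15, so 2^11 ≡ 15.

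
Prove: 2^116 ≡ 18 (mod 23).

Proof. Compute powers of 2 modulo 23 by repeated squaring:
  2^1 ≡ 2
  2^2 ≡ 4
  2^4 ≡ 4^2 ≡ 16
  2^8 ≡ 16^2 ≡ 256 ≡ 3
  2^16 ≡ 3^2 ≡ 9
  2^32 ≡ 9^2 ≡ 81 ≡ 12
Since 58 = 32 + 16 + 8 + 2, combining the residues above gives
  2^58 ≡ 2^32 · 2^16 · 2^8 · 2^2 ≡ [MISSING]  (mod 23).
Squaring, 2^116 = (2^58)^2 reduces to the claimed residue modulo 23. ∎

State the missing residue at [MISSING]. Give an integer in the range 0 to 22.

8

Multiply the listed residues: 12 · 9 · 3 · 4 = 108 → 324 → 1296.
Reducing modulo 23: 1296 = 56·23 + 8, so 2^58 ≡ 8.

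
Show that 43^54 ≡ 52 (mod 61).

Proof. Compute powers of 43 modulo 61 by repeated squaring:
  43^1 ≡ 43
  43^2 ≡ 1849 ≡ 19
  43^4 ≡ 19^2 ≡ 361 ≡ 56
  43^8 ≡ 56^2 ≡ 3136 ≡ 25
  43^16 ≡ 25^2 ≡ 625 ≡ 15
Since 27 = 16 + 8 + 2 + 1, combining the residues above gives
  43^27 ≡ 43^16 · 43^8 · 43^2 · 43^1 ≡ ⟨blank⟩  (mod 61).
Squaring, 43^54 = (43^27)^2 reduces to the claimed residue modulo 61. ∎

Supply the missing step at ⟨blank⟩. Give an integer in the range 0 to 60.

33

Multiply the listed residues: 15 · 25 · 19 · 43 = 375 → 7125 → 306375.
Reducing modulo 61: 306375 = 5022·61 + 33, so 43^27 ≡ 33.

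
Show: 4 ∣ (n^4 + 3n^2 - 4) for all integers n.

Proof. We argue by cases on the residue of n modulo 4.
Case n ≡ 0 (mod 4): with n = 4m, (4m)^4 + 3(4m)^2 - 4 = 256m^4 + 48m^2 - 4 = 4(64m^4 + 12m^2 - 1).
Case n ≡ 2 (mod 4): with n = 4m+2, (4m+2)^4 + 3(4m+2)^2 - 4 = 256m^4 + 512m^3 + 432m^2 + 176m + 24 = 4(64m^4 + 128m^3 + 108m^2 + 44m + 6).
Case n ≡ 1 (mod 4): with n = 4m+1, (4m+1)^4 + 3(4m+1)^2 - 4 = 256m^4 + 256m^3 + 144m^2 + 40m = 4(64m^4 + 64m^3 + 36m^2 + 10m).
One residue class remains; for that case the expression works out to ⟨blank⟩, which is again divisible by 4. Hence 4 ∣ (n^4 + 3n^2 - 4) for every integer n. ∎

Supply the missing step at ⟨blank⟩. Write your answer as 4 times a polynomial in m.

Only n ≡ 3 (mod 4) is unaccounted for. Put n = 4m+3:
(4m+3)^4 + 3(4m+3)^2 - 4 expands to 256m^4 + 768m^3 + 912m^2 + 504m + 104,
and factoring out 4 leaves 4(64m^4 + 192m^3 + 228m^2 + 126m + 26).

4(64m^4 + 192m^3 + 228m^2 + 126m + 26)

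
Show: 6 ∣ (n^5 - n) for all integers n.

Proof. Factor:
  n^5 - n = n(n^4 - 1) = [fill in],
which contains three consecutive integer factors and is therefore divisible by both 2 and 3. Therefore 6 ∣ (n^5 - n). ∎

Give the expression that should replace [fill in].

n^4 - 1 = (n^2 - 1)(n^2 + 1), and n^2 - 1 = (n-1)(n+1).
So n(n^4 - 1) = (n - 1)n(n + 1)(n^2 + 1).

(n - 1)n(n + 1)(n^2 + 1)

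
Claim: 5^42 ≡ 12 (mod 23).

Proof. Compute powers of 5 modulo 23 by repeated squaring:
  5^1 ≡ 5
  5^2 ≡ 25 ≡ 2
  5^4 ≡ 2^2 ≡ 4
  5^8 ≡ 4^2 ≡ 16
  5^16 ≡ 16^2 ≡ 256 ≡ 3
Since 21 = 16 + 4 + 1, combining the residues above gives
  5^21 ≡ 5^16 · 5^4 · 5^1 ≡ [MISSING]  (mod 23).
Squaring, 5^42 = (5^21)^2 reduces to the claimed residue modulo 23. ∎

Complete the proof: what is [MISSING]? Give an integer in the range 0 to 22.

14

5^16 · 5^4 · 5^1 ≡ 3 · 4 · 5 = 60.
60 mod 23 = 14, so 5^21 ≡ 14 (mod 23).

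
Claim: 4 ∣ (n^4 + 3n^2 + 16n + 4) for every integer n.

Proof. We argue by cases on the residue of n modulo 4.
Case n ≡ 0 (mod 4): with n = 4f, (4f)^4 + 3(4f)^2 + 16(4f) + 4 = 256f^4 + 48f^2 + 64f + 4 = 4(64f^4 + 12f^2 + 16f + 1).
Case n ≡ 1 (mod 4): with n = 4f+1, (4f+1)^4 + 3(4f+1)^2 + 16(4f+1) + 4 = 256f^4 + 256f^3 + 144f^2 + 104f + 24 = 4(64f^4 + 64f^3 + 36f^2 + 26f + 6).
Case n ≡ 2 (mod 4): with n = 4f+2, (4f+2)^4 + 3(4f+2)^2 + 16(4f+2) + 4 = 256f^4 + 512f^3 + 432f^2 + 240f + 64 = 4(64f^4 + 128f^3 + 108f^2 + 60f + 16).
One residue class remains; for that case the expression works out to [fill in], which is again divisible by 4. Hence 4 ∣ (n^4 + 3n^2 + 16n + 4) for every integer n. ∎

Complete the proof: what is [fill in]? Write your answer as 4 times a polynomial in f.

4(64f^4 + 192f^3 + 228f^2 + 142f + 40)

Only n ≡ 3 (mod 4) is unaccounted for. Put n = 4f+3:
(4f+3)^4 + 3(4f+3)^2 + 16(4f+3) + 4 expands to 256f^4 + 768f^3 + 912f^2 + 568f + 160,
and factoring out 4 leaves 4(64f^4 + 192f^3 + 228f^2 + 142f + 40).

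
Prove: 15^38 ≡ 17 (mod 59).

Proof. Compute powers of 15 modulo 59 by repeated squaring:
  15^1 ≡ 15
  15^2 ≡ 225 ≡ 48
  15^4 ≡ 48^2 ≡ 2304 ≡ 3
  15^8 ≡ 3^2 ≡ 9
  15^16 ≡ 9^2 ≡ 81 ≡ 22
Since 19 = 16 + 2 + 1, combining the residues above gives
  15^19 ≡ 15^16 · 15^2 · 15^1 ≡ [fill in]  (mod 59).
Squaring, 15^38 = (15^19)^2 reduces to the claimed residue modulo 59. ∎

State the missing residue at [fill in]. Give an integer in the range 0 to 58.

28

15^16 · 15^2 · 15^1 ≡ 22 · 48 · 15 = 15840.
15840 mod 59 = 28, so 15^19 ≡ 28 (mod 59).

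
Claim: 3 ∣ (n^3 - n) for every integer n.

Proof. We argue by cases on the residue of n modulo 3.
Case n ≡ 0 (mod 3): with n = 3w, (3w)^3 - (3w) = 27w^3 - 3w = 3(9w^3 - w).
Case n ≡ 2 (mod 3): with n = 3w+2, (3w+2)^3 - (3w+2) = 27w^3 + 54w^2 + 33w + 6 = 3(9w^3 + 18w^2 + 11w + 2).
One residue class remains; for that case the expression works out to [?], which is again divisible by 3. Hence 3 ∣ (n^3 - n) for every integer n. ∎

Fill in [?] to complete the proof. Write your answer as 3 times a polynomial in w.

3(9w^3 + 9w^2 + 2w)

Only n ≡ 1 (mod 3) is unaccounted for. Put n = 3w+1:
(3w+1)^3 - (3w+1) expands to 27w^3 + 27w^2 + 6w,
and factoring out 3 leaves 3(9w^3 + 9w^2 + 2w).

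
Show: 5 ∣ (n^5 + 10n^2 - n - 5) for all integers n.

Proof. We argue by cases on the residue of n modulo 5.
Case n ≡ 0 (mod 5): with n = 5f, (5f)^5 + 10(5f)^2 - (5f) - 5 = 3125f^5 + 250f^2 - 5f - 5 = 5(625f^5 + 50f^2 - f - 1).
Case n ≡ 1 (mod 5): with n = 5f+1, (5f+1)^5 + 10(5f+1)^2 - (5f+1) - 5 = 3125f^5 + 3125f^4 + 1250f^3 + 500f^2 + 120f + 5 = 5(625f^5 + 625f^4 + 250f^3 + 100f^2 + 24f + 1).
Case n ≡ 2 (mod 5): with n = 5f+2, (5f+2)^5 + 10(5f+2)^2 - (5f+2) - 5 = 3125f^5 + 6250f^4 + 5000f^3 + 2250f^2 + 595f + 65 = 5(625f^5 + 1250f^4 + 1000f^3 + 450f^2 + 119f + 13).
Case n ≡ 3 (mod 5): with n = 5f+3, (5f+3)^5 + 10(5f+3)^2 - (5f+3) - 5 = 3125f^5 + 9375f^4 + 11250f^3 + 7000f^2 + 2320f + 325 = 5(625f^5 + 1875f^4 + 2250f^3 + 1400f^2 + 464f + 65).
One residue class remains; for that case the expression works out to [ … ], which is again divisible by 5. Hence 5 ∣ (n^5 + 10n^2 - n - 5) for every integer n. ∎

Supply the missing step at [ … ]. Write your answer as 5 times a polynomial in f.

5(625f^5 + 2500f^4 + 4000f^3 + 3250f^2 + 1359f + 235)

Only n ≡ 4 (mod 5) is unaccounted for. Put n = 5f+4:
(5f+4)^5 + 10(5f+4)^2 - (5f+4) - 5 expands to 3125f^5 + 12500f^4 + 20000f^3 + 16250f^2 + 6795f + 1175,
and factoring out 5 leaves 5(625f^5 + 2500f^4 + 4000f^3 + 3250f^2 + 1359f + 235).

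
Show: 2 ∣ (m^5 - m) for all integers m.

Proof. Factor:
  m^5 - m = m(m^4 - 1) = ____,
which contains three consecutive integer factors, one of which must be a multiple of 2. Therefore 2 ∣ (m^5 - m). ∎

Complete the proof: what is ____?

m^4 - 1 = (m^2 - 1)(m^2 + 1), and m^2 - 1 = (m-1)(m+1).
So m(m^4 - 1) = (m - 1)m(m + 1)(m^2 + 1).

(m - 1)m(m + 1)(m^2 + 1)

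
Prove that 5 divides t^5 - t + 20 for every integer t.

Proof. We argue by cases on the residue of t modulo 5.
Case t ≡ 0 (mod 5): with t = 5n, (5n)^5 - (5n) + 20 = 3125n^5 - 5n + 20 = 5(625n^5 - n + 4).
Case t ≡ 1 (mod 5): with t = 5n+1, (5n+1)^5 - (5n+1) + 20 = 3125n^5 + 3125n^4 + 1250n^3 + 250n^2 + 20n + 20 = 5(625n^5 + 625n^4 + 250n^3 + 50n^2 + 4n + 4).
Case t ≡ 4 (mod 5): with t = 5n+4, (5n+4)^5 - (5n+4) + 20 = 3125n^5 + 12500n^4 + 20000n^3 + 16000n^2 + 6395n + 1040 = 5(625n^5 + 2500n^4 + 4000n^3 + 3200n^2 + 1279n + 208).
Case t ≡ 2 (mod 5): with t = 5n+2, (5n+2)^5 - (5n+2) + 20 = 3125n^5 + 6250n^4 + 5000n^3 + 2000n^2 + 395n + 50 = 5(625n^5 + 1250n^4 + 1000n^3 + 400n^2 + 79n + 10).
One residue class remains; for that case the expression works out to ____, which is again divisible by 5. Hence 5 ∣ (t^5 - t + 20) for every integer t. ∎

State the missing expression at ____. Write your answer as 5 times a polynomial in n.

5(625n^5 + 1875n^4 + 2250n^3 + 1350n^2 + 404n + 52)

The residues treated are {0, 1, 4, 2}, so the missing case is t ≡ 3 (mod 5); write t = 5n+3.
Then (5n+3)^5 - (5n+3) + 20 = 3125n^5 + 9375n^4 + 11250n^3 + 6750n^2 + 2020n + 260 = 5(625n^5 + 1875n^4 + 2250n^3 + 1350n^2 + 404n + 52).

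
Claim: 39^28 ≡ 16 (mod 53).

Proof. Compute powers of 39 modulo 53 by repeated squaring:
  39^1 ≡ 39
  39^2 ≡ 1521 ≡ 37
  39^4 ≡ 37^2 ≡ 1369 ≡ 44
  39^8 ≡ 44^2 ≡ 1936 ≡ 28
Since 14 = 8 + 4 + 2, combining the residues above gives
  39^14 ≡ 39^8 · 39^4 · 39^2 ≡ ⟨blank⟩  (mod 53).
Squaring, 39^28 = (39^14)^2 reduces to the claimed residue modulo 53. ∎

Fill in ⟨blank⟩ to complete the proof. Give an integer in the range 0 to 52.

Multiply the listed residues: 28 · 44 · 37 = 1232 → 45584.
Reducing modulo 53: 45584 = 860·53 + 4, so 39^14 ≡ 4.

4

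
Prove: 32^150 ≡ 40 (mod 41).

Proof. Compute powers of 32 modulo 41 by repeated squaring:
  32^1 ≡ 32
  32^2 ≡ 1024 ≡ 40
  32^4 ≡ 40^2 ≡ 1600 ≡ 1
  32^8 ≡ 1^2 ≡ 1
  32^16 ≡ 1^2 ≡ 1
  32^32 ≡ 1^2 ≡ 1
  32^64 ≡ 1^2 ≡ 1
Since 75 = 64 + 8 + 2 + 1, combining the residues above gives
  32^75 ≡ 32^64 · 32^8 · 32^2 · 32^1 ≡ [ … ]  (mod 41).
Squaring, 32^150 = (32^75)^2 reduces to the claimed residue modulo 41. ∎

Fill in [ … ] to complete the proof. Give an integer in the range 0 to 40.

9

32^64 · 32^8 · 32^2 · 32^1 ≡ 1 · 1 · 40 · 32 = 1280.
1280 mod 41 = 9, so 32^75 ≡ 9 (mod 41).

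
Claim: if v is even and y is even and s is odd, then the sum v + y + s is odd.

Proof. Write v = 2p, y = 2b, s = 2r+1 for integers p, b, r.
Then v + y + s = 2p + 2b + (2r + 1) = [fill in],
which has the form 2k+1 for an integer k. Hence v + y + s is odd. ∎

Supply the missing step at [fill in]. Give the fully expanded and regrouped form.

Expanding: 2p + 2b + (2r + 1) = 2b + 2p + 2r + 1.
Every term except the constant is even, so this is 2(b + p + r) + 1,
and b + p + r ∈ ℤ gives the required form.

2(b + p + r) + 1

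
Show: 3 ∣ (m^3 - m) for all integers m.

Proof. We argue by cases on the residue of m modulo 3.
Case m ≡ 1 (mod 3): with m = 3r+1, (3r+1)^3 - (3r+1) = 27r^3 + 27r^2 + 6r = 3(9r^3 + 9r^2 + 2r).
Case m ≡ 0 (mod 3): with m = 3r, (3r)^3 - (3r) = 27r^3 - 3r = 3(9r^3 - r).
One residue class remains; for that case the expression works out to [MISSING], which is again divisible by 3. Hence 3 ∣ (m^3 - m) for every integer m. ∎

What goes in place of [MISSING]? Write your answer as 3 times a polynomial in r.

Only m ≡ 2 (mod 3) is unaccounted for. Put m = 3r+2:
(3r+2)^3 - (3r+2) expands to 27r^3 + 54r^2 + 33r + 6,
and factoring out 3 leaves 3(9r^3 + 18r^2 + 11r + 2).

3(9r^3 + 18r^2 + 11r + 2)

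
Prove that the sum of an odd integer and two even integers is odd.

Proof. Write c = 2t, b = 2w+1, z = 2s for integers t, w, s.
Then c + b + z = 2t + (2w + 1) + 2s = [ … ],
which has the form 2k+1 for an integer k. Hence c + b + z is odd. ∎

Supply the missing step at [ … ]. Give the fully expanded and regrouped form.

Expanding: 2t + (2w + 1) + 2s = 2s + 2t + 2w + 1.
Every term except the constant is even, so this is 2(s + t + w) + 1,
and s + t + w ∈ ℤ gives the required form.

2(s + t + w) + 1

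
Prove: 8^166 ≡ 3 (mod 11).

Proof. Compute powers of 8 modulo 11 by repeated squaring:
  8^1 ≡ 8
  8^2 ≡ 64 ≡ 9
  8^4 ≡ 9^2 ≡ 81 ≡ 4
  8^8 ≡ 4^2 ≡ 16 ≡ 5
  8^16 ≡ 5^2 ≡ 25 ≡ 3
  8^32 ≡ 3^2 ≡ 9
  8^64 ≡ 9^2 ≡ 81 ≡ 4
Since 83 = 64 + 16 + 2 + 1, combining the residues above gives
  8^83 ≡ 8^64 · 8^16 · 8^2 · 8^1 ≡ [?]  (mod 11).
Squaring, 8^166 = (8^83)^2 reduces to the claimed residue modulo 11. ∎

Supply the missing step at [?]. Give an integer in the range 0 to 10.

Multiply the listed residues: 4 · 3 · 9 · 8 = 12 → 108 → 864.
Reducing modulo 11: 864 = 78·11 + 6, so 8^83 ≡ 6.

6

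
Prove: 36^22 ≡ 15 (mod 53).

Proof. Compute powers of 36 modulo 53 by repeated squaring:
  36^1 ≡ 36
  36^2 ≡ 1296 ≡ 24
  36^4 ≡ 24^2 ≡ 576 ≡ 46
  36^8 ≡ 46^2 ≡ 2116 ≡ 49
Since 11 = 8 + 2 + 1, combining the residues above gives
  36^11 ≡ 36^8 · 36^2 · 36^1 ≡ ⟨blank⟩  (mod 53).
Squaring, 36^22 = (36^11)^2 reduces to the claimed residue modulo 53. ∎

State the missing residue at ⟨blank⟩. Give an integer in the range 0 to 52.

42

Multiply the listed residues: 49 · 24 · 36 = 1176 → 42336.
Reducing modulo 53: 42336 = 798·53 + 42, so 36^11 ≡ 42.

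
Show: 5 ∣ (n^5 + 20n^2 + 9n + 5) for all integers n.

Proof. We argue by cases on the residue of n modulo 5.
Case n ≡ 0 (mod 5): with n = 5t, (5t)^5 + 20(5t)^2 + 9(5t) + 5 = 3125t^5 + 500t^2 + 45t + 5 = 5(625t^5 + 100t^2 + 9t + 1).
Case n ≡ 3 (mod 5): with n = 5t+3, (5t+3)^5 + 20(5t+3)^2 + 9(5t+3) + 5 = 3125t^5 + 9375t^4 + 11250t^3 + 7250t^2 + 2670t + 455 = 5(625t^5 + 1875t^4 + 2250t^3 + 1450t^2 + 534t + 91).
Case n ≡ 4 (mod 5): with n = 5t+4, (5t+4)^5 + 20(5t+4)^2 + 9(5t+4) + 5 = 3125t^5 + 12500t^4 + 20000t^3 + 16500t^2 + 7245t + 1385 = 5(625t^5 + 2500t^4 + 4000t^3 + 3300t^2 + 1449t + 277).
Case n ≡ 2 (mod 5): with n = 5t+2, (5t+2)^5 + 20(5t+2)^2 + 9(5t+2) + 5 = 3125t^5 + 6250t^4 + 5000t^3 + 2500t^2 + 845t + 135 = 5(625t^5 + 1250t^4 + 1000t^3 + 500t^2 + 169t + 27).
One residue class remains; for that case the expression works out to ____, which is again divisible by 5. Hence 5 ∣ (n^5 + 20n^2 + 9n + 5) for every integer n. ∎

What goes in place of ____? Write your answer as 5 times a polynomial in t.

5(625t^5 + 625t^4 + 250t^3 + 150t^2 + 54t + 7)

The residues treated are {0, 3, 4, 2}, so the missing case is n ≡ 1 (mod 5); write n = 5t+1.
Then (5t+1)^5 + 20(5t+1)^2 + 9(5t+1) + 5 = 3125t^5 + 3125t^4 + 1250t^3 + 750t^2 + 270t + 35 = 5(625t^5 + 625t^4 + 250t^3 + 150t^2 + 54t + 7).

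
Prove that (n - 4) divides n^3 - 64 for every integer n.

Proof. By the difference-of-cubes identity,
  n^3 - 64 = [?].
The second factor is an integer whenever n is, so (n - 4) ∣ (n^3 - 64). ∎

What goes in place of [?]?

(n - 4)(n^2 + 4n + 16)

Polynomial division of n^3 - 64 by n - 4 leaves remainder 0 and quotient n^2 + 4n + 16.
Hence n^3 - 64 = (n - 4)(n^2 + 4n + 16).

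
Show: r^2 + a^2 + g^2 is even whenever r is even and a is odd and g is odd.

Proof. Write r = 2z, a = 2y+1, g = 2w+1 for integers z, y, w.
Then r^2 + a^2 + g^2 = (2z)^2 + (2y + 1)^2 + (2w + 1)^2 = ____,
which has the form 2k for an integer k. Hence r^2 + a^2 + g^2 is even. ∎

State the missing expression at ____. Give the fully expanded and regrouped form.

2(2w^2 + 2w + 2y^2 + 2y + 2z^2 + 1)

(2z)^2 + (2y + 1)^2 + (2w + 1)^2 = 4w^2 + 4w + 4y^2 + 4y + 4z^2 + 2
= 2(2w^2 + 2w + 2y^2 + 2y + 2z^2 + 1).
Since 2w^2 + 2w + 2y^2 + 2y + 2z^2 + 1 is an integer, the sum of squares is of the form 2k for an integer k.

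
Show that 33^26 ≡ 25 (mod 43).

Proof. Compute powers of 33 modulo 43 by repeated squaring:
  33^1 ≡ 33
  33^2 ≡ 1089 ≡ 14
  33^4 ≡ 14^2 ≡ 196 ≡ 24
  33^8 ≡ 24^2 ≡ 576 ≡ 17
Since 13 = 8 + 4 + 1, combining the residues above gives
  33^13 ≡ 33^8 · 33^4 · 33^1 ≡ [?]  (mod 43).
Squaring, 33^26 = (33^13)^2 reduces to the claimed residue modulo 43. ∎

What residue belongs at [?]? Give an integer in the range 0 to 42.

5

Multiply the listed residues: 17 · 24 · 33 = 408 → 13464.
Reducing modulo 43: 13464 = 313·43 + 5, so 33^13 ≡ 5.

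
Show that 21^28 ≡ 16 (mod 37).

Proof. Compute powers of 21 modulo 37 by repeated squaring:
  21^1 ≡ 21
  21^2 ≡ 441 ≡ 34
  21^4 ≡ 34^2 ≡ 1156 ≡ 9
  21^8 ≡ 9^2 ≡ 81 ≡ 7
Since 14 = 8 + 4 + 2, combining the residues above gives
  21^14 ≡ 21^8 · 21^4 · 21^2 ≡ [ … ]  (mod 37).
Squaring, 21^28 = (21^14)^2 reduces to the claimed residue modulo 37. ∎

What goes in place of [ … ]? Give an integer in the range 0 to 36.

33

21^8 · 21^4 · 21^2 ≡ 7 · 9 · 34 = 2142.
2142 mod 37 = 33, so 21^14 ≡ 33 (mod 37).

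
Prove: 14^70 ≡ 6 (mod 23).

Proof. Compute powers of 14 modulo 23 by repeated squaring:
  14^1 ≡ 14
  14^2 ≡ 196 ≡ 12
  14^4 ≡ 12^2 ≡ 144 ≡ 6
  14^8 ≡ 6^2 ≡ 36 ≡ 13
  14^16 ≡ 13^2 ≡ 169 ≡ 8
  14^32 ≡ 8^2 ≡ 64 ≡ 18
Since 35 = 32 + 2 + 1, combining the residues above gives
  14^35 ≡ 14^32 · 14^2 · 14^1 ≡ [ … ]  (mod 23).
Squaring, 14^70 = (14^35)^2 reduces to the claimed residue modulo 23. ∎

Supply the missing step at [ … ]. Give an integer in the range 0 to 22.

Multiply the listed residues: 18 · 12 · 14 = 216 → 3024.
Reducing modulo 23: 3024 = 131·23 + 11, so 14^35 ≡ 11.

11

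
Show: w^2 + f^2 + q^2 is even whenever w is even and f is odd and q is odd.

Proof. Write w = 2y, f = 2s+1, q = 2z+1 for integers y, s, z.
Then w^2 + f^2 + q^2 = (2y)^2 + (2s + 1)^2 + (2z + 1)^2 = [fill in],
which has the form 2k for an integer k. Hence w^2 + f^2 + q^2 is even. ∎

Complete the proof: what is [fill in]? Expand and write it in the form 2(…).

(2y)^2 + (2s + 1)^2 + (2z + 1)^2 = 4s^2 + 4s + 4y^2 + 4z^2 + 4z + 2
= 2(2s^2 + 2s + 2y^2 + 2z^2 + 2z + 1).
Since 2s^2 + 2s + 2y^2 + 2z^2 + 2z + 1 is an integer, the sum of squares is of the form 2k for an integer k.

2(2s^2 + 2s + 2y^2 + 2z^2 + 2z + 1)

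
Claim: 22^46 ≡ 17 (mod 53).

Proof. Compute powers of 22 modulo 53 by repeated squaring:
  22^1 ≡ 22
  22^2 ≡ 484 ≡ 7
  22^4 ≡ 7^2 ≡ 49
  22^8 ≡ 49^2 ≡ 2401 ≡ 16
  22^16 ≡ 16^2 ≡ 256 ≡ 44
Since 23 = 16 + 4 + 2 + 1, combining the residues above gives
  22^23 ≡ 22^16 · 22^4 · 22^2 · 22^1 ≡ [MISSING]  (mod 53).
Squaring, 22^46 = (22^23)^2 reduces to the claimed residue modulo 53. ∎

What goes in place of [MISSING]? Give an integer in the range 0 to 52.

32

Multiply the listed residues: 44 · 49 · 7 · 22 = 2156 → 15092 → 332024.
Reducing modulo 53: 332024 = 6264·53 + 32, so 22^23 ≡ 32.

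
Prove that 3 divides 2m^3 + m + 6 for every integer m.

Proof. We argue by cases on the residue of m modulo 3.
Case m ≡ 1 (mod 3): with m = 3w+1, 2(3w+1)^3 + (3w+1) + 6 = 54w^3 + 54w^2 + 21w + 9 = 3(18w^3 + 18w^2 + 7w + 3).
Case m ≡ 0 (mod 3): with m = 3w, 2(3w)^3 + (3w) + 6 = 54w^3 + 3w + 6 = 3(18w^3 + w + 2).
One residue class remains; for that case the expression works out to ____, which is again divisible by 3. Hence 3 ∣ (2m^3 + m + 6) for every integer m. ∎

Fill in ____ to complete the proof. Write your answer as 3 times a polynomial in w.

3(18w^3 + 36w^2 + 25w + 8)

The residues treated are {1, 0}, so the missing case is m ≡ 2 (mod 3); write m = 3w+2.
Then 2(3w+2)^3 + (3w+2) + 6 = 54w^3 + 108w^2 + 75w + 24 = 3(18w^3 + 36w^2 + 25w + 8).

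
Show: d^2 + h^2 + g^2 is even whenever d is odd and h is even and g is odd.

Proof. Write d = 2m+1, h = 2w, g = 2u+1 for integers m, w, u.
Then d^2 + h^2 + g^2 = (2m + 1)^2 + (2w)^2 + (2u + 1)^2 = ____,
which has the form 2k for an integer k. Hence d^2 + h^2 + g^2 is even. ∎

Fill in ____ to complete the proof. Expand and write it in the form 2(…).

Expanding: (2m + 1)^2 + (2w)^2 + (2u + 1)^2 = 4m^2 + 4m + 4u^2 + 4u + 4w^2 + 2.
Every term is even; pulling out the factor of 2 gives 2(2m^2 + 2m + 2u^2 + 2u + 2w^2 + 1).

2(2m^2 + 2m + 2u^2 + 2u + 2w^2 + 1)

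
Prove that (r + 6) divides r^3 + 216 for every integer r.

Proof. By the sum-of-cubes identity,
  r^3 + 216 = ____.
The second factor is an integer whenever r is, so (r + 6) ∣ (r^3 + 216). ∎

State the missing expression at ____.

(r + 6)(r^2 - 6r + 36)

Polynomial division of r^3 + 216 by r + 6 leaves remainder 0 and quotient r^2 - 6r + 36.
Hence r^3 + 216 = (r + 6)(r^2 - 6r + 36).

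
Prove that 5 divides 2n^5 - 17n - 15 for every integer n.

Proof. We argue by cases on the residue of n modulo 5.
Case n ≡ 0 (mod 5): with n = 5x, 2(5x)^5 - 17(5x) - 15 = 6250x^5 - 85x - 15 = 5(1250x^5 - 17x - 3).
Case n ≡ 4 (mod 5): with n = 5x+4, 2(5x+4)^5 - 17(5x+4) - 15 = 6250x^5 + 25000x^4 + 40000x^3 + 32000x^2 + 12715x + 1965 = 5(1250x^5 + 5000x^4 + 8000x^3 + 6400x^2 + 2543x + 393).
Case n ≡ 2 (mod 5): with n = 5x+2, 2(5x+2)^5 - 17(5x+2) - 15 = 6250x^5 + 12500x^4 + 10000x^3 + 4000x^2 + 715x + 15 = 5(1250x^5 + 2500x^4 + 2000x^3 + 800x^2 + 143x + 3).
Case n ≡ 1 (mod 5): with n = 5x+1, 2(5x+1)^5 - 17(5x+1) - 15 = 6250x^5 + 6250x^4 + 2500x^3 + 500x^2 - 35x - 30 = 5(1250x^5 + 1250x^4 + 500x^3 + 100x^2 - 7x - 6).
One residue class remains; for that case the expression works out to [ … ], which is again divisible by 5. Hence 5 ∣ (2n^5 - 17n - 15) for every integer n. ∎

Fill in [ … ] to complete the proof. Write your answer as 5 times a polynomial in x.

5(1250x^5 + 3750x^4 + 4500x^3 + 2700x^2 + 793x + 84)

The residues treated are {0, 4, 2, 1}, so the missing case is n ≡ 3 (mod 5); write n = 5x+3.
Then 2(5x+3)^5 - 17(5x+3) - 15 = 6250x^5 + 18750x^4 + 22500x^3 + 13500x^2 + 3965x + 420 = 5(1250x^5 + 3750x^4 + 4500x^3 + 2700x^2 + 793x + 84).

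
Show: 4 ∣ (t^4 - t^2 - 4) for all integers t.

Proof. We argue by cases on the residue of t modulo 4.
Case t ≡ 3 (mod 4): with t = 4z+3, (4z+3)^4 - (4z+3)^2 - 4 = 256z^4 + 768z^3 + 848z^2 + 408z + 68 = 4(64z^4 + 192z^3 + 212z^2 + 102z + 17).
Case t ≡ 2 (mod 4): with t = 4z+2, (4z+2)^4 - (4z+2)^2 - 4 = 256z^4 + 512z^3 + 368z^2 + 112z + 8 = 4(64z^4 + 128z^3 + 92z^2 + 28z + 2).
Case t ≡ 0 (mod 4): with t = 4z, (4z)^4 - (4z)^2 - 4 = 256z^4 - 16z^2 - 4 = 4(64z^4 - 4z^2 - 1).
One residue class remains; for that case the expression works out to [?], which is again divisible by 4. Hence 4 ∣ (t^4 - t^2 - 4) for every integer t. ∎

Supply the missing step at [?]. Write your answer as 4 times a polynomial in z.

4(64z^4 + 64z^3 + 20z^2 + 2z - 1)

The residues treated are {3, 2, 0}, so the missing case is t ≡ 1 (mod 4); write t = 4z+1.
Then (4z+1)^4 - (4z+1)^2 - 4 = 256z^4 + 256z^3 + 80z^2 + 8z - 4 = 4(64z^4 + 64z^3 + 20z^2 + 2z - 1).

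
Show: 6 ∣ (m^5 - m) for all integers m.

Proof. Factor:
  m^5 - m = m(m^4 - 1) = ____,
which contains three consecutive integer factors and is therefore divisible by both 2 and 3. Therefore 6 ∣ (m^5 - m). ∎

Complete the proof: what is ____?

m^4 - 1 = (m^2 - 1)(m^2 + 1), and m^2 - 1 = (m-1)(m+1).
So m(m^4 - 1) = (m - 1)m(m + 1)(m^2 + 1).

(m - 1)m(m + 1)(m^2 + 1)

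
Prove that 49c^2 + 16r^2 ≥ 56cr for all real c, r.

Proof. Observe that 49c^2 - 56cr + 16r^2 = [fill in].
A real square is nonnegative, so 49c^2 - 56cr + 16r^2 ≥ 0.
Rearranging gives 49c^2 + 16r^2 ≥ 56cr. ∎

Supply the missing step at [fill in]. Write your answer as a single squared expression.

(7c - 4r)^2

The leading and trailing coefficients are 7^2 and 4^2, and 56 = 2·7·4, so the trinomial is (7c - 4r)^2.
Hence 49c^2 - 56cr + 16r^2 ≥ 0.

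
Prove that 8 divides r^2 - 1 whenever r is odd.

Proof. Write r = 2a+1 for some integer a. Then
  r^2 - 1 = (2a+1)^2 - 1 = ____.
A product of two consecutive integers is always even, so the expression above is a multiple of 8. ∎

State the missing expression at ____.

(2a+1)^2 - 1 = 4a^2 + 4a + 1 - 1 = 4a^2 + 4a = 4a(a+1).
Since a and a+1 are consecutive, a(a+1) is even, and 4·(even) is a multiple of 8.

4a(a + 1)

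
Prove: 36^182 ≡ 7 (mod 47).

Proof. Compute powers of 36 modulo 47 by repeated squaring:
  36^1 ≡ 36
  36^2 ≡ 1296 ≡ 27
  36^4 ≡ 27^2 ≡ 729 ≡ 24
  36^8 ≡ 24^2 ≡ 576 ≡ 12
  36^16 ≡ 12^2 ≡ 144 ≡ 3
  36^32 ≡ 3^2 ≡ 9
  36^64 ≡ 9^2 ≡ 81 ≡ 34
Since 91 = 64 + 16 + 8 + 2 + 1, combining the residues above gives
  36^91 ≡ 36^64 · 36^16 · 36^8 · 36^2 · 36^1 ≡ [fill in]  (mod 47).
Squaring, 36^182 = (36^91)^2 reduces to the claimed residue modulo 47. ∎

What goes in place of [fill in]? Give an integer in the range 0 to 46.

17

Multiply the listed residues: 34 · 3 · 12 · 27 · 36 = 102 → 1224 → 33048 → 1189728.
Reducing modulo 47: 1189728 = 25313·47 + 17, so 36^91 ≡ 17.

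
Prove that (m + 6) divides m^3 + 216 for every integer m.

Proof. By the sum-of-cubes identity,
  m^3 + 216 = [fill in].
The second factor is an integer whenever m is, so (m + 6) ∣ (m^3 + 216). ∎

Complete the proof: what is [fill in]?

Polynomial division of m^3 + 216 by m + 6 leaves remainder 0 and quotient m^2 - 6m + 36.
Hence m^3 + 216 = (m + 6)(m^2 - 6m + 36).

(m + 6)(m^2 - 6m + 36)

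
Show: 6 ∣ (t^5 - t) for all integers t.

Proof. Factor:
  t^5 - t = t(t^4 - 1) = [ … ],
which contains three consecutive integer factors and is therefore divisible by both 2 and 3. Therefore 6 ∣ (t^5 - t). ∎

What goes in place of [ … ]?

(t - 1)t(t + 1)(t^2 + 1)

t^4 - 1 = (t^2 - 1)(t^2 + 1), and t^2 - 1 = (t-1)(t+1).
So t(t^4 - 1) = (t - 1)t(t + 1)(t^2 + 1).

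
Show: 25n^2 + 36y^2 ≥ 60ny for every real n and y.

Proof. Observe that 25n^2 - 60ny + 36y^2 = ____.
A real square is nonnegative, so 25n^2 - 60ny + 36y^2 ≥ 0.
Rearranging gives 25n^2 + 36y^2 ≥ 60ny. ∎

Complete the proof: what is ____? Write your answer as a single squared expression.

25n^2 - 60ny + 36y^2 is a perfect-square trinomial: the outer terms are (5n)^2 and (6y)^2, and the cross term is -2·5n·6y.
So 25n^2 - 60ny + 36y^2 = (5n - 6y)^2 ≥ 0.

(5n - 6y)^2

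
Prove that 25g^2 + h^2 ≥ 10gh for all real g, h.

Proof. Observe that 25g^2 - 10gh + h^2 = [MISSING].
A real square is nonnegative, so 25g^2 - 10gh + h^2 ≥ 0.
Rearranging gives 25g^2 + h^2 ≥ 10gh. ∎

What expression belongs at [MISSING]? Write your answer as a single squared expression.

(5g - h)^2

25g^2 - 10gh + h^2 is a perfect-square trinomial: the outer terms are (5g)^2 and (h)^2, and the cross term is -2·5g·h.
So 25g^2 - 10gh + h^2 = (5g - h)^2 ≥ 0.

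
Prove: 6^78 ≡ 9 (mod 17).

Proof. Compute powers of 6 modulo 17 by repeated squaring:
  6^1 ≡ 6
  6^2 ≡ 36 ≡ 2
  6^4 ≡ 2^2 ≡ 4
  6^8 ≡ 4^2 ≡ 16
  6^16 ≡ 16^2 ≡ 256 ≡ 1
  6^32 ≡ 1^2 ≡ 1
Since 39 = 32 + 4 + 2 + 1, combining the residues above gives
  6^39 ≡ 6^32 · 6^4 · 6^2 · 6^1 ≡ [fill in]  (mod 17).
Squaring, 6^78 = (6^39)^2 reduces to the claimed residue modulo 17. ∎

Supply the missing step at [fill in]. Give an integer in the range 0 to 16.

Multiply the listed residues: 1 · 4 · 2 · 6 = 4 → 8 → 48.
Reducing modulo 17: 48 = 2·17 + 14, so 6^39 ≡ 14.

14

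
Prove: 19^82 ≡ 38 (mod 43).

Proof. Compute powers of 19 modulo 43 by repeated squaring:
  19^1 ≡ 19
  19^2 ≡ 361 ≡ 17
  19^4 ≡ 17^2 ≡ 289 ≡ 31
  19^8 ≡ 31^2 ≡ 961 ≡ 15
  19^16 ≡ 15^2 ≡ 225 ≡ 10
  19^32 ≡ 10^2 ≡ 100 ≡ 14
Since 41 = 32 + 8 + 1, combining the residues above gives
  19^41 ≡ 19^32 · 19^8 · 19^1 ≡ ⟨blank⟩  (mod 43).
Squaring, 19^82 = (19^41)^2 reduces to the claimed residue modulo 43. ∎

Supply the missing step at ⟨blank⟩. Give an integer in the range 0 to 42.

19^32 · 19^8 · 19^1 ≡ 14 · 15 · 19 = 3990.
3990 mod 43 = 34, so 19^41 ≡ 34 (mod 43).

34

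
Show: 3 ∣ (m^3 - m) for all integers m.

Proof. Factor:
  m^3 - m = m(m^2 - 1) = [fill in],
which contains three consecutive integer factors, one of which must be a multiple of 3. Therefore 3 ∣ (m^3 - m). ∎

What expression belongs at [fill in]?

(m - 1)m(m + 1)

m(m^2 - 1) = m(m - 1)(m + 1) = (m - 1)m(m + 1).
These three factors are consecutive integers, so their product is divisible by 3.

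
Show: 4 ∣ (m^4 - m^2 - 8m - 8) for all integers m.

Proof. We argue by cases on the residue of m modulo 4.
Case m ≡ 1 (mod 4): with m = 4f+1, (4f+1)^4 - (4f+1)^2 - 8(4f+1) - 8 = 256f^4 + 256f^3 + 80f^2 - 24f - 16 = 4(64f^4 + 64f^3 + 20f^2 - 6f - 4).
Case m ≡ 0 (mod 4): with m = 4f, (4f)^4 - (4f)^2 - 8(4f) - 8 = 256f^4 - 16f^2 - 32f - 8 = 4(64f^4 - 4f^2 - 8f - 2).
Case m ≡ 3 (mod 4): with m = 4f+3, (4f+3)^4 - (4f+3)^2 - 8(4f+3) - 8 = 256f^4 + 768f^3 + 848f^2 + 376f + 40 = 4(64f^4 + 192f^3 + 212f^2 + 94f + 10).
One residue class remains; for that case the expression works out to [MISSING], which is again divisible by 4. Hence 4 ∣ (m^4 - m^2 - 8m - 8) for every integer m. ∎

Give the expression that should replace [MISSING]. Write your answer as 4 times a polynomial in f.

The residues treated are {1, 0, 3}, so the missing case is m ≡ 2 (mod 4); write m = 4f+2.
Then (4f+2)^4 - (4f+2)^2 - 8(4f+2) - 8 = 256f^4 + 512f^3 + 368f^2 + 80f - 12 = 4(64f^4 + 128f^3 + 92f^2 + 20f - 3).

4(64f^4 + 128f^3 + 92f^2 + 20f - 3)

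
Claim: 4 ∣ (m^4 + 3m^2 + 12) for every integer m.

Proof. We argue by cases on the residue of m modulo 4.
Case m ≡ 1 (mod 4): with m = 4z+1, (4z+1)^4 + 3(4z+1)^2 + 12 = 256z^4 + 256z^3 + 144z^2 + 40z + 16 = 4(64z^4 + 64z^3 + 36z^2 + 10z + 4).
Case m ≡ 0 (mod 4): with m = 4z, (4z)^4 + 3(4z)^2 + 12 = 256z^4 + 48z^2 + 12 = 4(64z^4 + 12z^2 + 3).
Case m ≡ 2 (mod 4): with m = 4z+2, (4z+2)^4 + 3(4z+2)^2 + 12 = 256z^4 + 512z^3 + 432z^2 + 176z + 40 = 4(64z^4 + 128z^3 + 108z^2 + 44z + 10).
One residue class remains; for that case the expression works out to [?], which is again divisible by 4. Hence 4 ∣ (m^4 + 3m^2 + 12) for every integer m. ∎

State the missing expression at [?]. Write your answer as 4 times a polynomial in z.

4(64z^4 + 192z^3 + 228z^2 + 126z + 30)

Only m ≡ 3 (mod 4) is unaccounted for. Put m = 4z+3:
(4z+3)^4 + 3(4z+3)^2 + 12 expands to 256z^4 + 768z^3 + 912z^2 + 504z + 120,
and factoring out 4 leaves 4(64z^4 + 192z^3 + 228z^2 + 126z + 30).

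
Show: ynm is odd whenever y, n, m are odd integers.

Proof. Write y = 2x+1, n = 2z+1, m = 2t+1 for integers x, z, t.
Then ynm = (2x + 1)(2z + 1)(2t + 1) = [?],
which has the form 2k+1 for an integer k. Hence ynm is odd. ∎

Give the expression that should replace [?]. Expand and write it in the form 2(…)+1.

2(4txz + 2tx + 2tz + t + 2xz + x + z) + 1

(2x + 1)(2z + 1)(2t + 1) = 8txz + 4tx + 4tz + 2t + 4xz + 2x + 2z + 1
= 2(4txz + 2tx + 2tz + t + 2xz + x + z) + 1.
Since 4txz + 2tx + 2tz + t + 2xz + x + z is an integer, the product is of the form 2k+1 for an integer k.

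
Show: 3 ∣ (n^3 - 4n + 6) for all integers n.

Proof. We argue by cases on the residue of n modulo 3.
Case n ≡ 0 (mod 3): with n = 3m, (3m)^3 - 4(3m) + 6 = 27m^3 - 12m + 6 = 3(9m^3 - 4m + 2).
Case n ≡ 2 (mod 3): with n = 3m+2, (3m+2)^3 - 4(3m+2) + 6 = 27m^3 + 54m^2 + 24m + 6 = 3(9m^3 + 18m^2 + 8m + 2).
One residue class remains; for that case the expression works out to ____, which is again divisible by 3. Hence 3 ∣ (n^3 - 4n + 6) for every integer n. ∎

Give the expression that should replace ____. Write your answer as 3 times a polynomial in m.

Only n ≡ 1 (mod 3) is unaccounted for. Put n = 3m+1:
(3m+1)^3 - 4(3m+1) + 6 expands to 27m^3 + 27m^2 - 3m + 3,
and factoring out 3 leaves 3(9m^3 + 9m^2 - m + 1).

3(9m^3 + 9m^2 - m + 1)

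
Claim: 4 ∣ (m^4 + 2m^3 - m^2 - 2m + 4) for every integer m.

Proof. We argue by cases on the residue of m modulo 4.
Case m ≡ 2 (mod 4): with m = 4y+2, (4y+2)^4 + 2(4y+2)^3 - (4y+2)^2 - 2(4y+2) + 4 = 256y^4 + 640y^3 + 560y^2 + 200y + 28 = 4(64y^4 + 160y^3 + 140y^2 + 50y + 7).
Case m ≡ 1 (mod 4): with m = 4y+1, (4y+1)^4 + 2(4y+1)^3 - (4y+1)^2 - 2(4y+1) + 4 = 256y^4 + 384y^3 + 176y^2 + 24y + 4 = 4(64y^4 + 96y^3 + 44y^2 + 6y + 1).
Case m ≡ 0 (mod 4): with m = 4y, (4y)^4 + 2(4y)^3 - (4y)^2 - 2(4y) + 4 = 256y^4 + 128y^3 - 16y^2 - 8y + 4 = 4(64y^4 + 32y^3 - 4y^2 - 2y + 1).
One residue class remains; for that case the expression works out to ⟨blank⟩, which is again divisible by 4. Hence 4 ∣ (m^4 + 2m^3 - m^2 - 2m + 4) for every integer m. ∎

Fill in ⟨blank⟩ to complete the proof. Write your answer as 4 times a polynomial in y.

Only m ≡ 3 (mod 4) is unaccounted for. Put m = 4y+3:
(4y+3)^4 + 2(4y+3)^3 - (4y+3)^2 - 2(4y+3) + 4 expands to 256y^4 + 896y^3 + 1136y^2 + 616y + 124,
and factoring out 4 leaves 4(64y^4 + 224y^3 + 284y^2 + 154y + 31).

4(64y^4 + 224y^3 + 284y^2 + 154y + 31)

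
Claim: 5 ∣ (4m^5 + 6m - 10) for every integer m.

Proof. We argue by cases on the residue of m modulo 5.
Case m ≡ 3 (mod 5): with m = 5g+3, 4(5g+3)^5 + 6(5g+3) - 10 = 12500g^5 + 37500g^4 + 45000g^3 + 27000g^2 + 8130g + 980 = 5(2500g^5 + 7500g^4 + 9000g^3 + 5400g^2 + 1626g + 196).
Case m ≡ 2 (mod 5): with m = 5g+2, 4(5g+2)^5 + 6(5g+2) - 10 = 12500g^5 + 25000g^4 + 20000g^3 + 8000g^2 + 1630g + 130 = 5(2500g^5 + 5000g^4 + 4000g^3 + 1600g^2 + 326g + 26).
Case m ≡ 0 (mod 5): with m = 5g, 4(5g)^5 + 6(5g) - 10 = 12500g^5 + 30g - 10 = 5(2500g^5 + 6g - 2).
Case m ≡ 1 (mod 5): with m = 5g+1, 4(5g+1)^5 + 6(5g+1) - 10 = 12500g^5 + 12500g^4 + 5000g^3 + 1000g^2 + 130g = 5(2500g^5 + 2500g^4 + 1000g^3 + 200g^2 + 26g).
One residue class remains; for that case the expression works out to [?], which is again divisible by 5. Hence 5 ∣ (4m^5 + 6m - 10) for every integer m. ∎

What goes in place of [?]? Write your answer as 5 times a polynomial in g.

Only m ≡ 4 (mod 5) is unaccounted for. Put m = 5g+4:
4(5g+4)^5 + 6(5g+4) - 10 expands to 12500g^5 + 50000g^4 + 80000g^3 + 64000g^2 + 25630g + 4110,
and factoring out 5 leaves 5(2500g^5 + 10000g^4 + 16000g^3 + 12800g^2 + 5126g + 822).

5(2500g^5 + 10000g^4 + 16000g^3 + 12800g^2 + 5126g + 822)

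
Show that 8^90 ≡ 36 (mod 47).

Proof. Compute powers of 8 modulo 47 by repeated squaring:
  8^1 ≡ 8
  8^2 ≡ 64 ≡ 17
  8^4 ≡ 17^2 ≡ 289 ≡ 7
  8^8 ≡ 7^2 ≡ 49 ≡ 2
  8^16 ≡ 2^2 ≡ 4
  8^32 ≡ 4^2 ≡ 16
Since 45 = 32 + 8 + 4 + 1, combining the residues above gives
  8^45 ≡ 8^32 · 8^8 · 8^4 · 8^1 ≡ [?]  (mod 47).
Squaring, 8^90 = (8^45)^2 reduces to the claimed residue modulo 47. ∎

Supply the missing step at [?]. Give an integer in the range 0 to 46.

8^32 · 8^8 · 8^4 · 8^1 ≡ 16 · 2 · 7 · 8 = 1792.
1792 mod 47 = 6, so 8^45 ≡ 6 (mod 47).

6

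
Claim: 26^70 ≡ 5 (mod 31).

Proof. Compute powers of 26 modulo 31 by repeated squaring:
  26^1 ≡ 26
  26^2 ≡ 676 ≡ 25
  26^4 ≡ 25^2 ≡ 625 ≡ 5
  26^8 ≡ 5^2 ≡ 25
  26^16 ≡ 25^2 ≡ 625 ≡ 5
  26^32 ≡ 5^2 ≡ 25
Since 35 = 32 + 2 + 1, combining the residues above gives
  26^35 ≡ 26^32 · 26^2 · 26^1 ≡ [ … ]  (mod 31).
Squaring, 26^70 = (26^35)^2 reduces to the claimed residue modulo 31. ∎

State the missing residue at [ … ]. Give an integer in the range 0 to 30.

6

Multiply the listed residues: 25 · 25 · 26 = 625 → 16250.
Reducing modulo 31: 16250 = 524·31 + 6, so 26^35 ≡ 6.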